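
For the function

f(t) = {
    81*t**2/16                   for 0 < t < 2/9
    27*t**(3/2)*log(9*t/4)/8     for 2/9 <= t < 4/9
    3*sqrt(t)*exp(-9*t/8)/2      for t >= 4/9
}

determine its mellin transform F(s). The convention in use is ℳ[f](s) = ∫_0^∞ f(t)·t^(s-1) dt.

2**(s - 5/2)*(2**(s + 9/2)*(-s - 2) + 2**(2*s + 3)*(s + 2)*(8*s + (2*s + 1)**2 + 8)*uppergamma(s + 1/2, 1/2) + 8*s + 4*(s + 2)*(2*s + 1)*log(2) + 8*(s + 2)*log(2) + sqrt(2)*(8*s + (2*s + 1)**2 + 8) + 16)/(9**s*(s + 2)*(8*s + (2*s + 1)**2 + 8))
  Re(s) > -2

reversing the common scale on t: 9*t**2/4 on [0, 1/3); 3*sqrt(6)*t**(3/2)*log(3*t/2)/4 on [1/3, 2/3); sqrt(6)*sqrt(t)*exp(-3*t/4)/2 on [2/3, ∞)
back out the common scale on t: t**2 on [0, 1/2); t**(3/2)*log(t) on [1/2, 1); sqrt(t)*exp(-t/2) on [1, ∞)
invert the shared t-power to get t**(3/2) on [0, 1/2); t*log(t) on [1/2, 1); exp(-t/2) on [1, ∞)
the 3 pieces separated at 2/9, 4/9 each add one integral
the [0, 2/9) slice contributes ∫ 81*t**2/16·t^(s-1) dt
∫ 27*t**(3/2)*log(9*t/4)/8·t^(s-1) over [2/9, 4/9)
∫ over [4/9, ∞) of 3*sqrt(t)*exp(-9*t/8)/2·t^(s-1) joins the sum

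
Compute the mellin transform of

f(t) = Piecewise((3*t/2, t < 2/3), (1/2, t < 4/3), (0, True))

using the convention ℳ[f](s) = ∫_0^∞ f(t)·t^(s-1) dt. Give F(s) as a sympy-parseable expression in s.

2**s*(2**s*(s + 1) + s - 1)/(2*3**s*s*(s + 1))
  Re(s) > -1

back out the common scale on t: t/2 on [0, 2); 1/2 on [2, 4)
undo the common scale on t: t on [0, 1); 1/2 on [1, 2)
cuts at 2/3: linearity sums the 2 kernel integrals
for t in [0, 2/3): the term is ∫ 3*t/2·t^(s-1)
segment 2/3 to 4/3 holds 1/2; add its integral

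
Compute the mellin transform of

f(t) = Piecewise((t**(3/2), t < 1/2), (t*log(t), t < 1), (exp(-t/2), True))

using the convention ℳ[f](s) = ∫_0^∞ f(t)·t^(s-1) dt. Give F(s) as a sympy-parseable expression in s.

(2*2**(2*s)*(2*s + 3)*(s**2 + 2*s + 1)*uppergamma(s, 1/2) - 2*2**s*(2*s + 3) + s*(2*s + 3)*log(2) + 2*s + (2*s + 3)*log(2) + sqrt(2)*(s**2 + 2*s + 1) + 3)/(2*2**s*(2*s + 3)*(s**2 + 2*s + 1))
  Re(s) > -3/2

integrate the 3 segments split at 1/2, 1, then add the results
on [0, 1/2): add ∫ t**(3/2)·t^(s-1) dt
segment [1/2, 1) carries t*log(t); integrate it
segment 1 to ∞ holds exp(-t/2); add its integral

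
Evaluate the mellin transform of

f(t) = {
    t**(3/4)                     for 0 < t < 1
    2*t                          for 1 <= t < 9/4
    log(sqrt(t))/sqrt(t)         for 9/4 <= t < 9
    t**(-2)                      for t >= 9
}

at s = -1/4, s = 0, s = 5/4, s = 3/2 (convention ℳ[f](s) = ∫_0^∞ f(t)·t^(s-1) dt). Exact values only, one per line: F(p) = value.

F(-1/4) = -2/3 - 8*sqrt(6)*log(2)/27 - 4*sqrt(3)*log(3)/27 - 212*sqrt(3)/2187 + 8*sqrt(6)*log(3)/27 + 178*sqrt(6)/81
F(0) = log(6**(2/3)/4) + 365/81
F(5/4) = -68*sqrt(3)/27 - 7/18 + log(2**(sqrt(6))*3**(-sqrt(6) + 4*sqrt(3))) + 35*sqrt(6)/12
F(3/2) = 9*log(2)/4 + 271/90 + 27*log(3)/4

back out the power substitution: t**(3/2) on [0, 1); 2*t**2 on [1, 3/2); log(t)/t on [3/2, 3); …
decompose at 1, 9/4, 9; ℳ[f](s) sums the 4 pieces' integrals
on [0, 1): add ∫ t**(3/4)·t^(s-1) dt
segment 1 to 9/4 holds 2*t; add its integral
on [9/4, 9): add ∫ log(sqrt(t))/sqrt(t)·t^(s-1) dt
∫ t**(-2)·t^(s-1) over [9, ∞)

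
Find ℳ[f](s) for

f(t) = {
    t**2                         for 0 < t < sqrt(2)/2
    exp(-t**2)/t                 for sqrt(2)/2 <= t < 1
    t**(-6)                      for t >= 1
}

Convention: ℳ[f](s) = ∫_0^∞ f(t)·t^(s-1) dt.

2**(-s/2 - 3/2)*(2**(s/2 + 1/2)*(s - 6)*(s + 2)*uppergamma(s/2 - 1/2, 1/2) - 2**(s/2 + 1/2)*(s - 6)*(s + 2)*uppergamma(s/2 - 1/2, 1) + 2**(s/2 + 3/2)*(-s - 2) + sqrt(2)*(s - 6))/((s - 6)*(s + 2))
  -2 < Re(s) < 6

strip the shared t-power: t**3 on [0, sqrt(2)/2); exp(-t**2) on [sqrt(2)/2, 1); t**(-5) on [1, ∞)
the power substitution comes off first: t**(3/2) on [0, 1/2); exp(-t) on [1/2, 1); t**(-5/2) on [1, ∞)
summing 3 kernel integrals split by sqrt(2)/2, 1 yields ℳ[f](s)
∫ t**2·t^(s-1) over [0, sqrt(2)/2)
[sqrt(2)/2, 1) adds the kernel integral of exp(-t**2)/t
∫ t**(-6)·t^(s-1) over [1, ∞)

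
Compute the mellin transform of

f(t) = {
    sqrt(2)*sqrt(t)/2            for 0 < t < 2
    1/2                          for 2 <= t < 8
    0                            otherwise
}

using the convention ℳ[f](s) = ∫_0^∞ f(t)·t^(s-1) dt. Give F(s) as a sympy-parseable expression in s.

2**(s - 1)*(4**s*(2*s + 1) + 2*s - 1)/(s*(2*s + 1))
  Re(s) > -1/2

the common scale on t comes off first: sqrt(t) on [0, 1); 1/2 on [1, 4)
the power substitution comes off first: t on [0, 1); 1/2 on [1, 2)
integrate the 2 segments split at 2, then add the results
segment 0 to 2 holds sqrt(2)*sqrt(t)/2; add its integral
piece [2, 8): integrate 1/2 against the kernel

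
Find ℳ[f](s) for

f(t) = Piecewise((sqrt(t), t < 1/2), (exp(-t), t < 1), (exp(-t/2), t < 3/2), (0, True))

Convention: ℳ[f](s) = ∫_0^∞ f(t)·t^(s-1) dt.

split f at 1/2, 1: ℳ[f](s) collects 3 kernel integrals
over [0, 1/2), the kernel integral of sqrt(t) enters the sum
∫ over [1/2, 1) of exp(-t)·t^(s-1) joins the sum
on [1, 3/2): add ∫ exp(-t/2)·t^(s-1) dt

(2**s*(2*s + 1)*uppergamma(s, 1/2) - 2**s*(2*s + 1)*uppergamma(s, 1) + 4**s*(2*s + 1)*uppergamma(s, 1/2) - 4**s*(2*s + 1)*uppergamma(s, 3/4) + sqrt(2))/(2**s*(2*s + 1))
  Re(s) > -1/2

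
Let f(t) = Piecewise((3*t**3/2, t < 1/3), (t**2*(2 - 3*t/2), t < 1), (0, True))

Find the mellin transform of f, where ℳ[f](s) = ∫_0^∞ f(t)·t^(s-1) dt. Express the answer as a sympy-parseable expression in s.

(9*3**s*(s + 2) + 36*3**s - 2*s - 8)/(18*3**s*(s + 2)*(s + 3))
  Re(s) > -3

peel off the shared t-power: 3*t/2 on [0, 1/3); 2 - 3*t/2 on [1/3, 1)
strip the common scale on t: t on [0, 1/2); 2 - t on [1/2, 3/2)
along the cuts 1/3, ℳ[f](s) splits into 2 integrals
segment [0, 1/3) carries 3*t**3/2; integrate it
segment [1/3, 1) carries t**2*(2 - 3*t/2); integrate it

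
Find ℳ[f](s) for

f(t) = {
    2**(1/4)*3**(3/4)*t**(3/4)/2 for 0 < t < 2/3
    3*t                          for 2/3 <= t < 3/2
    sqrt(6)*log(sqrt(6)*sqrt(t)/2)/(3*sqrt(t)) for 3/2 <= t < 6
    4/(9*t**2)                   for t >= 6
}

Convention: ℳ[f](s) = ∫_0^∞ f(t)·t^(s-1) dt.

back out the common scale on t: t**(3/4) on [0, 1); 2*t on [1, 9/4); log(sqrt(t))/sqrt(t) on [9/4, 9); …
peel off the power substitution: t**(3/2) on [0, 1); 2*t**2 on [1, 3/2); log(t)/t on [3/2, 3); …
breakpoints 2/3, 3/2, 6: one integral from each of the 4 segments
∫ over [0, 2/3) of 2**(1/4)*3**(3/4)*t**(3/4)/2·t^(s-1) joins the sum
[2/3, 3/2) adds the kernel integral of 3*t
on [3/2, 6): add ∫ sqrt(6)*log(sqrt(6)*sqrt(t)/2)/(3*sqrt(t))·t^(s-1) dt
∫ over [6, ∞) of 4/(9*t**2)·t^(s-1) joins the sum

(324*2**(2*s)*(2*s - 4)*(2*s + 2)*(4*s**2 - 4*s + 1) - 324*2**(2*s)*(2*s - 4)*(4*s + 3)*(4*s**2 - 4*s + 1) - 216*3**(2*s)*s*(2*s - 4)*(2*s + 2)*(4*s + 3)*log(3) + 216*3**(2*s)*s*(2*s - 4)*(2*s + 2)*(4*s + 3)*log(2) - 108*3**(2*s)*(2*s - 4)*(2*s + 2)*(4*s + 3)*log(2) + 108*3**(2*s)*(2*s - 4)*(2*s + 2)*(4*s + 3) + 108*3**(2*s)*(2*s - 4)*(2*s + 2)*(4*s + 3)*log(3) + 729*3**(2*s)*(2*s - 4)*(4*s + 3)*(4*s**2 - 4*s + 1) + 108*6**(2*s)*s*(2*s - 4)*(2*s + 2)*(4*s + 3)*log(3) - 54*6**(2*s)*(2*s - 4)*(2*s + 2)*(4*s + 3)*log(3) - 54*6**(2*s)*(2*s - 4)*(2*s + 2)*(4*s + 3) - 2*6**(2*s)*(2*s + 2)*(4*s + 3)*(4*s**2 - 4*s + 1))/(81*2**(2*s)*(3/2)**s*(2*s - 4)*(2*s + 2)*(4*s + 3)*(4*s**2 - 4*s + 1))
  -3/4 < Re(s) < 2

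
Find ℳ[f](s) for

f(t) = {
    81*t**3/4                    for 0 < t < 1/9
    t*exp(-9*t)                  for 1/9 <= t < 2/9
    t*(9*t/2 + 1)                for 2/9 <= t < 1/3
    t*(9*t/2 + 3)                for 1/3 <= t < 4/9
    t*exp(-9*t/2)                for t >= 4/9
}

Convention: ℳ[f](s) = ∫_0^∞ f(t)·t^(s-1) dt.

the shared t-power comes off first: 81*t**2/4 on [0, 1/9); exp(-9*t) on [1/9, 2/9); 9*t/2 + 1 on [2/9, 1/3); …
reversing the common scale on t: 9*t**2 on [0, 1/6); exp(-6*t) on [1/6, 1/3); 3*t + 1 on [1/3, 1/2); …
peel off the common scale on t: t**2 on [0, 1/2); exp(-2*t) on [1/2, 1); t + 1 on [1, 3/2); …
breakpoints 1/9, 2/9, 1/3, 4/9: one integral from each of the 5 segments
∫ 81*t**3/4·t^(s-1) over [0, 1/9)
over [1/9, 2/9), the kernel integral of t*exp(-9*t) enters the sum
segment 2/9 to 1/3 holds t*(9*t/2 + 1); add its integral
segment [1/3, 4/9) carries t*(9*t/2 + 3); integrate it
the [4/9, ∞) slice contributes ∫ t*exp(-9*t/2)·t^(s-1) dt

(80*2**(2*s)*(s + 1)*(s + 3) + 48*2**(2*s)*(s + 3) + 8*2**s*(s + 1)*(s + 2)*(s + 3)*uppergamma(s + 1, 2) - 16*2**s*(s + 1)*(s + 3) - 8*2**s*(s + 3) - 24*3**s*(s + 1)*(s + 3) - 24*3**s*(s + 3) + 4*(s + 1)*(s + 2)*(s + 3)*uppergamma(s + 1, 1) - 4*(s + 1)*(s + 2)*(s + 3)*uppergamma(s + 1, 2) + (s + 1)*(s + 2))/(36*3**(2*s)*(s + 1)*(s + 2)*(s + 3))
  Re(s) > -3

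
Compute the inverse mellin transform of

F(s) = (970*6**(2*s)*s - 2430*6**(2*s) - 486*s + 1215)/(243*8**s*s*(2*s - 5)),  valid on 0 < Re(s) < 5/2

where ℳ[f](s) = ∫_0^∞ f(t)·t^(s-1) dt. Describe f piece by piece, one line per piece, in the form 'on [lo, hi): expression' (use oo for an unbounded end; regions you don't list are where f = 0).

reversing the common scale on t: 1 on [0, 1/4); 2 on [1/4, 9); t**(-5/2) on [9, ∞)
peel off the power substitution: 1 on [0, 1/2); 2 on [1/2, 3); t**(-5) on [3, ∞)
peel off the shared t-power: t on [0, 1/2); 2*t on [1/2, 3); t**(-4) on [3, ∞)
the 3 pieces separated at 1/8, 9/2 each add one integral
piece [0, 1/8): integrate 1 against the kernel
∫ over [1/8, 9/2) of 2·t^(s-1) joins the sum
for t in [9/2, ∞): the term is ∫ sqrt(2)/(8*t**(5/2))·t^(s-1)

on [0, 1/8): 1
on [1/8, 9/2): 2
on [9/2, oo): sqrt(2)/(8*t**(5/2))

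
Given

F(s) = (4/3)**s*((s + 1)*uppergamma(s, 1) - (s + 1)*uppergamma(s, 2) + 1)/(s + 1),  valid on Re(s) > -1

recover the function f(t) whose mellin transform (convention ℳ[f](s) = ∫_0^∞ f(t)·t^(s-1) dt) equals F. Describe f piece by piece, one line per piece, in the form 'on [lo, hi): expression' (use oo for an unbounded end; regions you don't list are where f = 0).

invert the common scale on t to get t/2 on [0, 2); exp(-t/2) on [2, 4)
reversing the common scale on t: t on [0, 1); exp(-t) on [1, 2)
the 2 pieces separated at 4/3 each add one integral
∫ over [0, 4/3) of 3*t/4·t^(s-1) joins the sum
on [4/3, 8/3) integrate f = exp(-3*t/4) against the kernel

on [0, 4/3): 3*t/4
on [4/3, 8/3): exp(-3*t/4)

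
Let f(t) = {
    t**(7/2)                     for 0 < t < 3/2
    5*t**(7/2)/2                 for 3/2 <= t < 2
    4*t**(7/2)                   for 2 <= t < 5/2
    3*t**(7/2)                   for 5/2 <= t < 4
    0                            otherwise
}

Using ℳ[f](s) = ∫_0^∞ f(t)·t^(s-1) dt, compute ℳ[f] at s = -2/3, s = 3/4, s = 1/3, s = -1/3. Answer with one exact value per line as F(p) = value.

F(-2/3) = -36*2**(5/6)/17 - 81*2**(1/6)*3**(5/6)/136 + 75*2**(1/6)*5**(5/6)/68 + 576*2**(2/3)/17
F(3/4) = -96*2**(1/4)/17 - 243*2**(3/4)*3**(1/4)/272 + 625*2**(3/4)*5**(1/4)/136 + 3072*sqrt(2)/17
F(1/3) = -72*2**(5/6)/23 - 243*2**(1/6)*3**(5/6)/368 + 375*2**(1/6)*5**(5/6)/184 + 2304*2**(2/3)/23
F(-1/3) = -72*2**(1/6)/19 - 243*2**(5/6)*3**(1/6)/304 + 375*2**(5/6)*5**(1/6)/152 + 1152*2**(1/3)/19

breakpoints 3/2, 2, 5/2: one integral from each of the 4 segments
segment 0 to 3/2 holds t**(7/2); add its integral
∫ over [3/2, 2) of 5*t**(7/2)/2·t^(s-1) joins the sum
for t in [2, 5/2): the term is ∫ 4*t**(7/2)·t^(s-1)
∫ 3*t**(7/2)·t^(s-1) over [5/2, 4)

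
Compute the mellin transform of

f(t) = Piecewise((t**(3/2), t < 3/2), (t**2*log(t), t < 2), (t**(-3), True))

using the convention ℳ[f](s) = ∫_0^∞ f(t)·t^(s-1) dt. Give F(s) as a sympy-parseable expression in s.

invert the power substitution to get t**(3/4) on [0, 9/4); t*log(sqrt(t)) on [9/4, 4); t**(-3/2) on [4, ∞)
undo the shared t-power: t**(1/4) on [0, 9/4); sqrt(t)*log(sqrt(t)) on [9/4, 4); t**(-2) on [4, ∞)
invert the power substitution to get sqrt(t) on [0, 3/2); t*log(t) on [3/2, 2); t**(-4) on [2, ∞)
decompose at 3/2, 2; ℳ[f](s) sums the 3 pieces' integrals
over [0, 3/2), the kernel integral of t**(3/2) enters the sum
on [3/2, 2): add ∫ t**2*log(t)·t^(s-1) dt
segment [2, ∞) carries t**(-3); integrate it

(-32*2**(2*s)*(s - 3)*(2*s + 3) + 3**s*(s - 3)*(s + 1)*(2*s + 3)*(-18*log(3) + 18*log(2)) + 3**s*(s - 3)*(2*s + 3)*(-18*log(3) + 18*log(2)) + 18*3**s*(s - 3)*(2*s + 3) + 12*3**s*sqrt(6)*(s - 3)*(2*s + (s + 1)**2 + 3) + 32*4**s*(s - 3)*(s + 1)*(2*s + 3)*log(2) + 32*4**s*(s - 3)*(2*s + 3)*log(2) - 4**s*(2*s + 3)*(2*s + (s + 1)**2 + 3))/(8*2**s*(s - 3)*(2*s + 3)*(2*s + (s + 1)**2 + 3))
  -3/2 < Re(s) < 3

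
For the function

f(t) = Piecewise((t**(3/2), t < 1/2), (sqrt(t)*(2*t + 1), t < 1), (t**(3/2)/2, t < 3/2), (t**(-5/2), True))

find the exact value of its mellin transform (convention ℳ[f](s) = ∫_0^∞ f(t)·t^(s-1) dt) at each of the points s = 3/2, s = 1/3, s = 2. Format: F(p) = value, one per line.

remove the shared t-power first: t on [0, 1/2); 2*t + 1 on [1/2, 1); t/2 on [1, 3/2); …
treat the 4 regions marked off by 1/2, 1, 3/2 separately and sum
for t in [0, 1/2): the term is ∫ t**(3/2)·t^(s-1)
[1/2, 1) adds the kernel integral of sqrt(t)*(2*t + 1)
on [1, 3/2) integrate f = t**(3/2)/2 against the kernel
∫ over [3/2, ∞) of t**(-5/2)·t^(s-1) joins the sum

F(3/2) = 33/16
F(1/3) = 2**(1/6)*(-18954 + 7025*3**(5/6) + 25974*2**(5/6))/25740
F(2) = -19*sqrt(2)/280 + 29/35 + 305*sqrt(6)/336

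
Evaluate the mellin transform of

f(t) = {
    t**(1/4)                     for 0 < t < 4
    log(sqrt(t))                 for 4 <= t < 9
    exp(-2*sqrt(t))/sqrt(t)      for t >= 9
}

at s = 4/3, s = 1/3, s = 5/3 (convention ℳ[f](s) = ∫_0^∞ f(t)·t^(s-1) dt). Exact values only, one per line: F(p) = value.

F(4/3) = -81*3**(2/3)/32 + 2**(1/3)*uppergamma(5/3, 6)/2 + 9*2**(2/3)/8 + 96*2**(1/6)/19 + log(3**(27*3**(2/3)/4)/2**(3*2**(2/3)))
F(1/3) = -9*3**(2/3)/2 + 2*2**(1/3)*uppergamma(-1/3, 6) + log(3**(3*3**(2/3))/2**(3*2**(2/3))) + 24*2**(1/6)/7 + 9*2**(2/3)/2
F(5/3) = -243*3**(1/3)/50 - 24*2**(1/3)*log(2)/5 + 2**(2/3)*uppergamma(7/3, 6)/4 + 36*2**(1/3)/25 + 96*2**(5/6)/23 + 81*3**(1/3)*log(3)/5

the power substitution comes off first: sqrt(t) on [0, 2); log(t) on [2, 3); exp(-2*t)/t on [3, ∞)
peel off the shared t-power: t**(3/2) on [0, 2); t*log(t) on [2, 3); exp(-2*t) on [3, ∞)
split f at 4, 9: ℳ[f](s) collects 3 kernel integrals
between 0 and 4 the integrand is t**(1/4)·t^(s-1)
∫ log(sqrt(t))·t^(s-1) over [4, 9)
∫ exp(-2*sqrt(t))/sqrt(t)·t^(s-1) over [9, ∞)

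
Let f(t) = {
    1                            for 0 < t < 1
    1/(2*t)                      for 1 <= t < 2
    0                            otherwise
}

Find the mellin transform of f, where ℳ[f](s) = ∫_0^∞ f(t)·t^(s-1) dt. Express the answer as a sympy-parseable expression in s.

remove the shared t-power first: t on [0, 1); 1/2 on [1, 2)
split f at 1: ℳ[f](s) collects 2 kernel integrals
on [0, 1) integrate f = 1 against the kernel
∫ over [1, 2) of 1/(2*t)·t^(s-1) joins the sum

(2**s*s + 2*s - 4)/(4*s*(s - 1))
  Re(s) > 0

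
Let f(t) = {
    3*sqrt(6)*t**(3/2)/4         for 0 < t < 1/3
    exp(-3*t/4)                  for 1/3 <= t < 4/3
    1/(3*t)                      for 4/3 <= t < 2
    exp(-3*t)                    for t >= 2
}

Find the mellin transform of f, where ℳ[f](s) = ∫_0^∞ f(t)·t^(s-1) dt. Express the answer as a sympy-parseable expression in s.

the common scale on t comes off first: t**(3/2) on [0, 1/2); exp(-t/2) on [1/2, 2); 1/(2*t) on [2, 3); …
along the cuts 1/3, 4/3, 2, ℳ[f](s) splits into 4 integrals
∫ over [0, 1/3) of 3*sqrt(6)*t**(3/2)/4·t^(s-1) joins the sum
piece [1/3, 4/3): integrate exp(-3*t/4) against the kernel
piece [4/3, 2): integrate 1/(3*t) against the kernel
the [2, ∞) slice contributes ∫ exp(-3*t)·t^(s-1) dt

(24**s*(s - 1)*(2*s + 3)*uppergamma(s, 1/4) - 24**s*(s - 1)*(2*s + 3)*uppergamma(s, 1) - 24**s*(2*s + 3)/4 + 36**s*(2*s + 3)/6 + 6**s*(s - 1)*(2*s + 3)*uppergamma(s, 6) + sqrt(2)*6**s*(s - 1)/2)/(18**s*(s - 1)*(2*s + 3))
  Re(s) > -3/2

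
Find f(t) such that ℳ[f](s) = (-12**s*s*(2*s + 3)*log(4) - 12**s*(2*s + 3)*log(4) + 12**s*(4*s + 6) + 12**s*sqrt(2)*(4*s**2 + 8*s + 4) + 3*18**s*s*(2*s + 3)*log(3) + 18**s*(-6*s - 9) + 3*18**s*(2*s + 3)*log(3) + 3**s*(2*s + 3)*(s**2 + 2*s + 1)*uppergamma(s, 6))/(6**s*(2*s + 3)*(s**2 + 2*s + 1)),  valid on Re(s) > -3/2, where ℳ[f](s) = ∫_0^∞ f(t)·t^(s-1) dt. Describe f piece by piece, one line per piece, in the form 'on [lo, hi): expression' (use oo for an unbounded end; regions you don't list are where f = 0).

along the cuts 2, 3, ℳ[f](s) splits into 3 integrals
on [0, 2): add ∫ t**(3/2)·t^(s-1) dt
on [2, 3) integrate f = t*log(t) against the kernel
[3, ∞) adds the kernel integral of exp(-2*t)

on [0, 2): t**(3/2)
on [2, 3): t*log(t)
on [3, oo): exp(-2*t)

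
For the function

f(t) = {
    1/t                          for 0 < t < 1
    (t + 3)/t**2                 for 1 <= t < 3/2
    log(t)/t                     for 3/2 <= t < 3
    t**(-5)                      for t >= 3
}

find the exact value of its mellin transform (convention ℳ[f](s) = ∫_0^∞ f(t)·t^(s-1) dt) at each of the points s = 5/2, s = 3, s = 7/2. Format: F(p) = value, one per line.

the shared t-power comes off first: 1 on [0, 1); (t + 3)/t on [1, 3/2); log(t) on [3/2, 3); …
peel off the shared t-power: t on [0, 1); t + 3 on [1, 3/2); t*log(t) on [3/2, 3); …
summing 4 kernel integrals split by 1, 3/2, 3 yields ℳ[f](s)
∫ 1/t·t^(s-1) over [0, 1)
the [1, 3/2) slice contributes ∫ (t + 3)/t**2·t^(s-1) dt
the [3/2, 3) slice contributes ∫ log(t)/t·t^(s-1) dt
over [3, ∞), the kernel integral of t**(-5) enters the sum

F(5/2) = -6 - 178*sqrt(3)/135 + log(2**(sqrt(6)/2)*3**(-sqrt(6)/2 + 2*sqrt(3))) + 23*sqrt(6)/6
F(3) = 9*log(2)/8 + 143/144 + 27*log(3)/8
F(7/2) = -922*sqrt(3)/675 - 2 + 213*sqrt(6)/100 + log(2**(9*sqrt(6)/20)*3**(-9*sqrt(6)/20 + 18*sqrt(3)/5))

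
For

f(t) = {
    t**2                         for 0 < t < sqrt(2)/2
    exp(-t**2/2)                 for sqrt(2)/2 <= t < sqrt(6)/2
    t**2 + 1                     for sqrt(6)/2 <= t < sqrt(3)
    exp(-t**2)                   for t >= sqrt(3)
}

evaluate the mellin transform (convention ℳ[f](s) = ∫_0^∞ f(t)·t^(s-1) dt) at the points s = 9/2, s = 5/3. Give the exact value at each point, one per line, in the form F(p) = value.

F(9/2) = -2*2**(1/4)*uppergamma(9/4, 3/4) - 53*2**(3/4)*3**(1/4)/104 + 2**(3/4)/104 + uppergamma(9/4, 3)/2 + 2*2**(1/4)*uppergamma(9/4, 1/4) + 80*3**(1/4)/13
F(5/3) = 2**(1/6)*(-111*3**(5/6) - 110*2**(2/3)*uppergamma(5/6, 3/4) + 55*2**(5/6)*uppergamma(5/6, 3) + 15 + 110*2**(2/3)*uppergamma(5/6, 1/4) + 156*6**(5/6))/220

strip the power substitution: t on [0, 1/2); exp(-t/2) on [1/2, 3/2); t + 1 on [3/2, 3); …
summing 4 kernel integrals split by sqrt(2)/2, sqrt(6)/2, sqrt(3) yields ℳ[f](s)
for t in [0, sqrt(2)/2): the term is ∫ t**2·t^(s-1)
[sqrt(2)/2, sqrt(6)/2) adds the kernel integral of exp(-t**2/2)
[sqrt(6)/2, sqrt(3)) adds the kernel integral of (t**2 + 1)
between sqrt(3) and ∞ the integrand is exp(-t**2)·t^(s-1)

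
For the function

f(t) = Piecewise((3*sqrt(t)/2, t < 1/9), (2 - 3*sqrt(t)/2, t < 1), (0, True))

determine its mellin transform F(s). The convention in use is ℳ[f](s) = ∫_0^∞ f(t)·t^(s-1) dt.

reversing the power substitution: 3*t/2 on [0, 1/3); 2 - 3*t/2 on [1/3, 1)
reversing the common scale on t: t on [0, 1/2); 2 - t on [1/2, 3/2)
the 2 pieces separated at 1/9 each add one integral
on [0, 1/9) integrate f = 3*sqrt(t)/2 against the kernel
for t in [1/9, 1): the term is ∫ (2 - 3*sqrt(t)/2)·t^(s-1)

(9**s*s + 2*9**s - 2*s - 2)/(9**s*s*(2*s + 1))
  Re(s) > -1/2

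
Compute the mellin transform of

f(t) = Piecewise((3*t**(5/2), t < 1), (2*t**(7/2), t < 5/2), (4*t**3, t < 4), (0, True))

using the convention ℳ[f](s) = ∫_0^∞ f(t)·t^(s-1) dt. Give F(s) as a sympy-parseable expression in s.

cuts at 1, 5/2: linearity sums the 3 kernel integrals
for t in [0, 1): the term is ∫ 3*t**(5/2)·t^(s-1)
over [1, 5/2), the kernel integral of 2*t**(7/2) enters the sum
[5/2, 4) adds the kernel integral of 4*t**3

2*(2*4**(s + 3)*(2*s + 5)*(2*s + 7) - 2*(5/2)**(s + 3)*(2*s + 5)*(2*s + 7) + 2*(5/2)**(s + 7/2)*(s + 3)*(2*s + 5) - 2*(s + 3)*(2*s + 5) + 3*(s + 3)*(2*s + 7))/((s + 3)*(2*s + 5)*(2*s + 7))
  Re(s) > -5/2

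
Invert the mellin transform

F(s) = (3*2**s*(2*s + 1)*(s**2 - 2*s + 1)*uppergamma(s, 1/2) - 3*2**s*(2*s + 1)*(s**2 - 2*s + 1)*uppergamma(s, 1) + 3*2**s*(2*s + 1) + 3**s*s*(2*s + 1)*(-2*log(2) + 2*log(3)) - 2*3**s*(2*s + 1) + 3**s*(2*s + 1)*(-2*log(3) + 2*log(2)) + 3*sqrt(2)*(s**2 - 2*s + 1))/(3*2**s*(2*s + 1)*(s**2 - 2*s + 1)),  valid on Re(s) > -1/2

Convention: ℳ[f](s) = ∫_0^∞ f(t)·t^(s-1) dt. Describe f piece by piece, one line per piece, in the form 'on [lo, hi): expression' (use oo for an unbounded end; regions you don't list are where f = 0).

breakpoints 1/2, 1: one integral from each of the 3 segments
piece [0, 1/2): integrate sqrt(t) against the kernel
segment 1/2 to 1 holds exp(-t); add its integral
on [1, 3/2): add ∫ log(t)/t·t^(s-1) dt

on [0, 1/2): sqrt(t)
on [1/2, 1): exp(-t)
on [1, 3/2): log(t)/t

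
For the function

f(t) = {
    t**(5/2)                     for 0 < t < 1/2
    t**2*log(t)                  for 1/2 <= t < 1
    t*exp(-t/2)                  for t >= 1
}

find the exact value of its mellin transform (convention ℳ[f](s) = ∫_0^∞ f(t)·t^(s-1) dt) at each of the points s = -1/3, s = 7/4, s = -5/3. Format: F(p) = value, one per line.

remove the shared t-power first: t**(3/2) on [0, 1/2); t*log(t) on [1/2, 1); exp(-t/2) on [1, ∞)
cuts at 1/2, 1: linearity sums the 3 kernel integrals
between 0 and 1/2 the integrand is t**(5/2)·t^(s-1)
∫ over [1/2, 1) of t**2*log(t)·t^(s-1) joins the sum
over [1, ∞), the kernel integral of t*exp(-t/2) enters the sum

F(-1/3) = 2**(1/3)*(-234*2**(2/3) + 75*sqrt(2) + 117 + 195*log(2) + 1300*2**(1/3)*uppergamma(2/3, 1/2))/1300
F(7/4) = 2**(1/4)*(-1088*2**(3/4) + 136 + 225*sqrt(2) + 510*log(2) + 122400*sqrt(2)*uppergamma(11/4, 1/2))/30600
F(-5/3) = 2**(2/3)*(-90*2**(1/3) + 5*2**(2/3)*uppergamma(-2/3, 1/2) + 6*sqrt(2) + 30*log(2) + 90)/20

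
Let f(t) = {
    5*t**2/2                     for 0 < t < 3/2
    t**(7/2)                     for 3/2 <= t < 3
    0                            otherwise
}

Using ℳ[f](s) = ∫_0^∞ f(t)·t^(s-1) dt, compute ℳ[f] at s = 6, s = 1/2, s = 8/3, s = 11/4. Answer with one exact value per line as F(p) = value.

f breaks at 3/2 into 2 integrals to sum
the [0, 3/2) slice contributes ∫ 5*t**2/2·t^(s-1) dt
the [3/2, 3) slice contributes ∫ t**(7/2)·t^(s-1) dt

F(6) = -19683*sqrt(6)/9728 + 32805/4096 + 39366*sqrt(3)/19
F(1/2) = 9*sqrt(6)/8 + 1215/64
F(8/3) = -2187*2**(5/6)*3**(1/6)/2368 + 1215*2**(1/3)*3**(2/3)/896 + 4374*3**(1/6)/37
F(11/4) = 81*3**(1/4)*(-171*2**(3/4) + 250*2**(1/4)*sqrt(3) + 21888)/15200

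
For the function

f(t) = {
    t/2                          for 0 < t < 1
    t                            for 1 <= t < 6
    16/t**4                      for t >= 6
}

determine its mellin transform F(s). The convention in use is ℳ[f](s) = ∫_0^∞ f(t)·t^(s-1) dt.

strip the common scale on t: t on [0, 1/2); 2*t on [1/2, 3); t**(-4) on [3, ∞)
f breaks at 1, 6 into 3 integrals to sum
on [0, 1): add ∫ t/2·t^(s-1) dt
on [1, 6) integrate f = t against the kernel
∫ 16/t**4·t^(s-1) over [6, ∞)

(970*6**s*s - 3890*6**s - 81*s + 324)/(162*(s**2 - 3*s - 4))
  -1 < Re(s) < 4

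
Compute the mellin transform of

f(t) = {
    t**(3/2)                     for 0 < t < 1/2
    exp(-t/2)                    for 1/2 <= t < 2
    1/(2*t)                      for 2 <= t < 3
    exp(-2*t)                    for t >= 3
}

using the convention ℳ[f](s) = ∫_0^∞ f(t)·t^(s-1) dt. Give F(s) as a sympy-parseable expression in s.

breakpoints 1/2, 2, 3: one integral from each of the 4 segments
on [0, 1/2): add ∫ t**(3/2)·t^(s-1) dt
∫ over [1/2, 2) of exp(-t/2)·t^(s-1) joins the sum
∫ over [2, 3) of 1/(2*t)·t^(s-1) joins the sum
over [3, ∞), the kernel integral of exp(-2*t) enters the sum

(12*24**s*(s - 1)*(2*s + 3)*uppergamma(s, 1/4) - 12*24**s*(s - 1)*(2*s + 3)*uppergamma(s, 1) - 3*24**s*(2*s + 3) + 2*36**s*(2*s + 3) + 12*6**s*(s - 1)*(2*s + 3)*uppergamma(s, 6) + 6*sqrt(2)*6**s*(s - 1))/(12*12**s*(s - 1)*(2*s + 3))
  Re(s) > -3/2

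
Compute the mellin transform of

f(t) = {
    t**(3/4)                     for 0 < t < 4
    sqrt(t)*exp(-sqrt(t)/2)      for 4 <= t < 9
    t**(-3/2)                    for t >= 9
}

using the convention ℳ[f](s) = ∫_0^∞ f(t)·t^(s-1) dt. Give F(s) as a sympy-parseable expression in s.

peel off the shared t-power: t**(1/4) on [0, 4); exp(-sqrt(t)/2) on [4, 9); t**(-2) on [9, ∞)
the power substitution comes off first: sqrt(t) on [0, 2); exp(-t/2) on [2, 3); t**(-4) on [3, ∞)
the 3 pieces separated at 4, 9 each add one integral
[0, 4) adds the kernel integral of t**(3/4)
the [4, 9) slice contributes ∫ sqrt(t)*exp(-sqrt(t)/2)·t^(s-1) dt
on [9, ∞) integrate f = t**(-3/2) against the kernel

2*(54*2**(2*s)*(2*s - 3)*(4*s + 3)*uppergamma(2*s + 1, 1) - 54*2**(2*s)*(2*s - 3)*(4*s + 3)*uppergamma(2*s + 1, 3/2) + 108*2**(2*s + 1/2)*(2*s - 3) - 3**(2*s)*(4*s + 3))/(27*(2*s - 3)*(4*s + 3))
  -3/4 < Re(s) < 3/2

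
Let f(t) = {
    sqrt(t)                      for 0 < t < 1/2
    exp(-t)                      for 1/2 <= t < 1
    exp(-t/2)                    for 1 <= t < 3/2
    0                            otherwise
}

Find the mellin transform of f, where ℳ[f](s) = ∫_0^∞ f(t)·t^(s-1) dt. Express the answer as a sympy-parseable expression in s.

(2**s*(2*s + 1)*uppergamma(s, 1/2) - 2**s*(2*s + 1)*uppergamma(s, 1) + 4**s*(2*s + 1)*uppergamma(s, 1/2) - 4**s*(2*s + 1)*uppergamma(s, 3/4) + sqrt(2))/(2**s*(2*s + 1))
  Re(s) > -1/2

cuts at 1/2, 1: linearity sums the 3 kernel integrals
[0, 1/2) adds the kernel integral of sqrt(t)
for t in [1/2, 1): the term is ∫ exp(-t)·t^(s-1)
between 1 and 3/2 the integrand is exp(-t/2)·t^(s-1)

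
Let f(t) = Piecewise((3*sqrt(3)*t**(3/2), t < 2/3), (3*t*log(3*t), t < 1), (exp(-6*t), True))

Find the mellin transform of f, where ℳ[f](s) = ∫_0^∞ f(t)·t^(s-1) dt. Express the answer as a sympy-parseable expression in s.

peel off the common scale on t: t**(3/2) on [0, 2); t*log(t) on [2, 3); exp(-2*t) on [3, ∞)
the 3 pieces separated at 2/3, 1 each add one integral
[0, 2/3) adds the kernel integral of 3*sqrt(3)*t**(3/2)
on [2/3, 1) integrate f = 3*t*log(3*t) against the kernel
[1, ∞) adds the kernel integral of exp(-6*t)

(-12**s*s*(2*s + 3)*log(4) - 12**s*(2*s + 3)*log(4) + 12**s*(4*s + 6) + 12**s*sqrt(2)*(4*s**2 + 8*s + 4) + 3*18**s*s*(2*s + 3)*log(3) + 18**s*(-6*s - 9) + 3*18**s*(2*s + 3)*log(3) + 3**s*(2*s + 3)*(s**2 + 2*s + 1)*uppergamma(s, 6))/(18**s*(2*s + 3)*(s**2 + 2*s + 1))
  Re(s) > -3/2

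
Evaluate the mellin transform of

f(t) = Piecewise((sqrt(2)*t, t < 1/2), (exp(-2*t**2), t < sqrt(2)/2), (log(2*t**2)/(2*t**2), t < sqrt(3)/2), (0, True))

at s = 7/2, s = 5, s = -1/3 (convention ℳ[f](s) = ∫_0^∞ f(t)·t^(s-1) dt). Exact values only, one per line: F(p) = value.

back out the power substitution: sqrt(2)*sqrt(t) on [0, 1/4); exp(-2*t) on [1/4, 1/2); log(2*t)/(2*t) on [1/2, 3/4)
the common scale on t comes off first: sqrt(t) on [0, 1/2); exp(-t) on [1/2, 1); log(t)/t on [1, 3/2)
summing 3 kernel integrals split by 1/2, sqrt(2)/2 yields ℳ[f](s)
segment 0 to 1/2 holds sqrt(2)*t; add its integral
on [1/2, sqrt(2)/2): add ∫ exp(-2*t**2)·t^(s-1) dt
segment [sqrt(2)/2, sqrt(3)/2) carries log(2*t**2)/(2*t**2); integrate it

F(7/2) = sqrt(2)*(-16*3**(3/4) - 9*2**(3/4)*uppergamma(7/4, 1) + sqrt(2) + log(3**(12*3**(3/4))/2**(12*3**(3/4))) + 9*2**(3/4)*uppergamma(7/4, 1/2) + 16*2**(3/4))/144
F(5) = -5*sqrt(2)*exp(-1)/32 - sqrt(3)/24 - 3*sqrt(2)*sqrt(pi)*erfc(1)/64 + 3*sqrt(2)*sqrt(pi)*erfc(sqrt(2)/2)/64 + 35*sqrt(2)/1152 + log(3**(72*sqrt(3))/2**(72*sqrt(3)))/1152 + exp(-1/2)/8
F(-1/3) = 2**(1/3)*(-48*3**(5/6) + log(2**(56*3**(5/6))/3**(56*3**(5/6))) - 147*2**(5/6)*uppergamma(-1/6, 1) + 147*2**(5/6)*uppergamma(-1/6, 1/2) + 108*2**(5/6) + 441*sqrt(2))/588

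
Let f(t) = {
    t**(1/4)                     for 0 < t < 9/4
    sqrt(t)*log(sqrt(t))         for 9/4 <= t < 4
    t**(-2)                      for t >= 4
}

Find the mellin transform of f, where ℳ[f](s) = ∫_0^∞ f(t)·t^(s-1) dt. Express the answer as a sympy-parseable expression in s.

strip the shared t-power: t**(-1/4) on [0, 9/4); log(sqrt(t)) on [9/4, 4); t**(-5/2) on [4, ∞)
invert the power substitution to get 1/sqrt(t) on [0, 3/2); log(t) on [3/2, 2); t**(-5) on [2, ∞)
remove the shared t-power first: sqrt(t) on [0, 3/2); t*log(t) on [3/2, 2); t**(-4) on [2, ∞)
cuts at 9/4, 4: linearity sums the 3 kernel integrals
the [0, 9/4) slice contributes ∫ t**(1/4)·t^(s-1) dt
segment 9/4 to 4 holds sqrt(t)*log(sqrt(t)); add its integral
on [4, ∞): add ∫ t**(-2)·t^(s-1) dt

(64*2**(4*s)*s*(2*s - 4)*(4*s + 1)*log(2) - 32*2**(4*s)*(2*s - 4)*(4*s + 1) + 32*2**(4*s)*(2*s - 4)*(4*s + 1)*log(2) - 2**(4*s)*(4*s + 1)*(4*s**2 + 4*s + 1) - 48*3**(2*s)*s*(2*s - 4)*(4*s + 1)*log(3) + 48*3**(2*s)*s*(2*s - 4)*(4*s + 1)*log(2) - 24*3**(2*s)*(2*s - 4)*(4*s + 1)*log(3) + 24*3**(2*s)*(2*s - 4)*(4*s + 1)*log(2) + 24*3**(2*s)*(2*s - 4)*(4*s + 1) + 16*3**(2*s)*sqrt(6)*(2*s - 4)*(4*s**2 + 4*s + 1))/(8*2**(2*s)*(2*s - 4)*(4*s + 1)*(4*s**2 + 4*s + 1))
  -1/4 < Re(s) < 2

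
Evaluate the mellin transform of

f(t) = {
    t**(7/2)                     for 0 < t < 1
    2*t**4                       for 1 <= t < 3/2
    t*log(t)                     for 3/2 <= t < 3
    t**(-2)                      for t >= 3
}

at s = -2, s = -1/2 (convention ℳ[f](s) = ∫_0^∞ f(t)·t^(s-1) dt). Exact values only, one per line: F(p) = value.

F(-2) = log(6**(1/3)/2) + 365/162
F(-1/2) = -538*sqrt(3)/135 - 5/21 + log(2**(sqrt(6))*3**(-sqrt(6) + 2*sqrt(3))) + 83*sqrt(6)/28

invert the shared t-power to get t**(5/2) on [0, 1); 2*t**3 on [1, 3/2); log(t) on [3/2, 3); …
undo the shared t-power: t**(3/2) on [0, 1); 2*t**2 on [1, 3/2); log(t)/t on [3/2, 3); …
breakpoints 1, 3/2, 3: one integral from each of the 4 segments
on [0, 1): add ∫ t**(7/2)·t^(s-1) dt
∫ 2*t**4·t^(s-1) over [1, 3/2)
between 3/2 and 3 the integrand is t*log(t)·t^(s-1)
for t in [3, ∞): the term is ∫ t**(-2)·t^(s-1)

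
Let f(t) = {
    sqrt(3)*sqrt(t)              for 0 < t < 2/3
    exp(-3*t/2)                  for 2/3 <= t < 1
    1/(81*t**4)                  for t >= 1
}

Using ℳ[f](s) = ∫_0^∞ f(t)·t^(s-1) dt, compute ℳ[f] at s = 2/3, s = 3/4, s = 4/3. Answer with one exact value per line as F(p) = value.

F(2/3) = 3**(1/3)*(-1890*2**(2/3)*uppergamma(2/3, 3/2) + 7*3**(2/3) + 1890*2**(2/3)*uppergamma(2/3, 1) + 3240*2**(1/6))/5670
F(3/4) = 3**(1/4)*(-5265*2**(3/4)*uppergamma(3/4, 3/2) + 20*3**(3/4) + 5265*2**(3/4)*uppergamma(3/4, 1) + 8424*2**(1/4))/15795
F(4/3) = 3**(2/3)*(-1584*2**(1/3)*uppergamma(4/3, 3/2) + 11*3**(1/3) + 1584*2**(1/3)*uppergamma(4/3, 1) + 864*2**(5/6))/7128

reversing the common scale on t: sqrt(t) on [0, 2); exp(-t/2) on [2, 3); t**(-4) on [3, ∞)
the 3 pieces separated at 2/3, 1 each add one integral
on [0, 2/3): add ∫ sqrt(3)*sqrt(t)·t^(s-1) dt
between 2/3 and 1 the integrand is exp(-3*t/2)·t^(s-1)
on [1, ∞): add ∫ 1/(81*t**4)·t^(s-1) dt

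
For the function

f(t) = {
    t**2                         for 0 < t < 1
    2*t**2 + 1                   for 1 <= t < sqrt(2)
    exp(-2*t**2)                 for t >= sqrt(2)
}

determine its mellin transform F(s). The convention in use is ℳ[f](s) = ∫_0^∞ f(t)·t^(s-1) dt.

(2**(s/2)*s*(s/2 + 1)*uppergamma(s/2, 4)/2 - 4**(s/2)*s - 4**(s/2) + 5*8**(s/2)*s/2 + 8**(s/2))/(4**(s/2)*s*(s/2 + 1))
  Re(s) > -2

remove the power substitution first: t on [0, 1); 2*t + 1 on [1, 2); exp(-2*t) on [2, ∞)
summing 3 kernel integrals split by 1, sqrt(2) yields ℳ[f](s)
segment [0, 1) carries t**2; integrate it
∫ over [1, sqrt(2)) of (2*t**2 + 1)·t^(s-1) joins the sum
segment sqrt(2) to ∞ holds exp(-2*t**2); add its integral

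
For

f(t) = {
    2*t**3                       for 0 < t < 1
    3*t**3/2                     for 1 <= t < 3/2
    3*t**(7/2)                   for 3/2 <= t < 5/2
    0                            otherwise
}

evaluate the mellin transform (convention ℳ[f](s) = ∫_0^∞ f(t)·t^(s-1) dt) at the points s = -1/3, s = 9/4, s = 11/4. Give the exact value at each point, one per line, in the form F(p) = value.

integrate the 3 segments split at 1, 3/2, then add the results
∫ over [0, 1) of 2*t**3·t^(s-1) joins the sum
the [1, 3/2) slice contributes ∫ 3*t**3/2·t^(s-1) dt
on [3/2, 5/2) integrate f = 3*t**(7/2) against the kernel

F(-1/3) = -243*2**(5/6)*3**(1/6)/152 + 3/16 + 81*2**(1/3)*3**(2/3)/128 + 1125*2**(5/6)*5**(1/6)/152
F(9/4) = -729*2**(1/4)*3**(3/4)/368 + 2/21 + 243*2**(3/4)*3**(1/4)/224 + 9375*2**(1/4)*5**(3/4)/368
F(11/4) = -2187*2**(3/4)*3**(1/4)/800 + 2/23 + 729*2**(1/4)*3**(3/4)/736 + 1875*2**(3/4)*5**(1/4)/32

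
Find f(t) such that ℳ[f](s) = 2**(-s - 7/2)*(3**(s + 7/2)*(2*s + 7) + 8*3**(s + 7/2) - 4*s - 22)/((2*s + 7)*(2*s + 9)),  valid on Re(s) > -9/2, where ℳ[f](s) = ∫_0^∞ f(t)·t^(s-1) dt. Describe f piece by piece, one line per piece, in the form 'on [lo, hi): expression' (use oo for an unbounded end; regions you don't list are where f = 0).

on [0, 1/2): t**(9/2)
on [1/2, 3/2): t**(7/2)*(2 - t)

peel off the shared t-power: t**4 on [0, 1/2); t**3*(2 - t) on [1/2, 3/2)
remove the shared t-power first: t**2 on [0, 1/2); t*(2 - t) on [1/2, 3/2)
peel off the shared t-power: t on [0, 1/2); 2 - t on [1/2, 3/2)
along the cuts 1/2, ℳ[f](s) splits into 2 integrals
segment [0, 1/2) carries t**(9/2); integrate it
the [1/2, 3/2) slice contributes ∫ t**(7/2)*(2 - t)·t^(s-1) dt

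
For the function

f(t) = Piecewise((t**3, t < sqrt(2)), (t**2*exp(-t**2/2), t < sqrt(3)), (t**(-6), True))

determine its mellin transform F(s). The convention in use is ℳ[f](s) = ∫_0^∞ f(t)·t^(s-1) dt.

peel off the shared t-power: t on [0, sqrt(2)); exp(-t**2/2) on [sqrt(2), sqrt(3)); t**(-8) on [sqrt(3), ∞)
remove the power substitution first: sqrt(t) on [0, 2); exp(-t/2) on [2, 3); t**(-4) on [3, ∞)
integrate the 3 segments split at sqrt(2), sqrt(3), then add the results
on [0, sqrt(2)): add ∫ t**3·t^(s-1) dt
the [sqrt(2), sqrt(3)) slice contributes ∫ t**2*exp(-t**2/2)·t^(s-1) dt
∫ over [sqrt(3), ∞) of t**(-6)·t^(s-1) joins the sum

(2**(s/2)*(s - 6)*(s + 3)*uppergamma(s/2 + 1, 1) - 2**(s/2)*(s - 6)*(s + 3)*uppergamma(s/2 + 1, 3/2) + 2*2**(s/2 + 1/2)*(s - 6) - 3**(s/2)*(s + 3)/27)/((s - 6)*(s + 3))
  -3 < Re(s) < 6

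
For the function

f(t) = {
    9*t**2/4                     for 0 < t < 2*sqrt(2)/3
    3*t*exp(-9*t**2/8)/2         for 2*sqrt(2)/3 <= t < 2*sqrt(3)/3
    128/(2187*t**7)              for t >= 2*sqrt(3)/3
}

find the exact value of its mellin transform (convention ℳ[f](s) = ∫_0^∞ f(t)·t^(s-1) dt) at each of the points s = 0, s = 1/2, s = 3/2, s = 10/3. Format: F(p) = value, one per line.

the common scale on t comes off first: t**2 on [0, sqrt(2)); t*exp(-t**2/2) on [sqrt(2), sqrt(3)); t**(-7) on [sqrt(3), ∞)
invert the power substitution to get t on [0, 2); sqrt(t)*exp(-t/2) on [2, 3); t**(-7/2) on [3, ∞)
undo the shared t-power: sqrt(t) on [0, 2); exp(-t/2) on [2, 3); t**(-4) on [3, ∞)
split f at 2*sqrt(2)/3, 2*sqrt(3)/3: ℳ[f](s) collects 3 kernel integrals
∫ over [0, 2*sqrt(2)/3) of 9*t**2/4·t^(s-1) joins the sum
for t in [2*sqrt(2)/3, 2*sqrt(3)/3): the term is ∫ 3*t*exp(-9*t**2/8)/2·t^(s-1)
for t in [2*sqrt(3)/3, ∞): the term is ∫ 128/(2187*t**7)·t^(s-1)

F(0) = -sqrt(2)*sqrt(pi)*erfc(sqrt(6)/2)/2 + sqrt(3)/567 + sqrt(2)*sqrt(pi)*erfc(1)/2 + 1
F(1/2) = sqrt(6)*(-5265*2**(3/4)*uppergamma(3/4, 3/2) + 20*3**(3/4) + 5265*2**(3/4)*uppergamma(3/4, 1) + 8424*2**(1/4))/31590
F(3/2) = 2*sqrt(6)*(-2079*2**(1/4)*uppergamma(5/4, 3/2) + 14*3**(1/4) + 2079*2**(1/4)*uppergamma(5/4, 1) + 1188*2**(3/4))/18711
F(10/3) = 2*2**(1/3)*3**(2/3)*(-264*2**(1/6)*uppergamma(13/6, 3/2) + 4*3**(1/6) + 99*2**(2/3) + 264*2**(1/6)*uppergamma(13/6, 1))/2673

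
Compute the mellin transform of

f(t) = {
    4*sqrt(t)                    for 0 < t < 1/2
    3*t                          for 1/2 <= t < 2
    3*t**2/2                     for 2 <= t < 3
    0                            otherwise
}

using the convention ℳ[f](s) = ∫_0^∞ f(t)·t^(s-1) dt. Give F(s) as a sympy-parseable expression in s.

(-12*2**s*(s + 1)*(2*s + 1) + 12*2**s*(s + 2)*(2*s + 1) + 8*2**(1/2 - s)*(s + 1)*(s + 2) + 27*3**s*(s + 1)*(2*s + 1) - 3*(s + 2)*(2*s + 1)/2**s)/(2*(s + 1)*(s + 2)*(2*s + 1))
  Re(s) > -1/2

the 3 pieces separated at 1/2, 2 each add one integral
∫ over [0, 1/2) of 4*sqrt(t)·t^(s-1) joins the sum
between 1/2 and 2 the integrand is 3*t·t^(s-1)
piece [2, 3): integrate 3*t**2/2 against the kernel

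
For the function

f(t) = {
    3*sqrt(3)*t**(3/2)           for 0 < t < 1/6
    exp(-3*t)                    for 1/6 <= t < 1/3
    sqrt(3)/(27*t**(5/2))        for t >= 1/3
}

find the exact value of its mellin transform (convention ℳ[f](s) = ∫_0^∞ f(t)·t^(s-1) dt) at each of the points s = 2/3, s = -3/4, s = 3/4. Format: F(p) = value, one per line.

strip the common scale on t: t**(3/2) on [0, 1/2); exp(-t) on [1/2, 1); t**(-5/2) on [1, ∞)
linearity at 1/6, 1/3 turns ℳ[f](s) into 3 summed integrals
segment [0, 1/6) carries 3*sqrt(3)*t**(3/2); integrate it
over [1/6, 1/3), the kernel integral of exp(-3*t) enters the sum
between 1/3 and ∞ the integrand is sqrt(3)/(27*t**(5/2))·t^(s-1)

F(2/3) = 3**(1/3)*(-572*uppergamma(2/3, 1) + 33*2**(5/6) + 312 + 572*uppergamma(2/3, 1/2))/1716
F(-3/4) = 3**(3/4)*(-uppergamma(-3/4, 1) + 4/13 + uppergamma(-3/4, 1/2) + 2*2**(1/4)/3)
F(3/4) = 3**(1/4)*(-126*uppergamma(3/4, 1) + 7*2**(3/4) + 72 + 126*uppergamma(3/4, 1/2))/378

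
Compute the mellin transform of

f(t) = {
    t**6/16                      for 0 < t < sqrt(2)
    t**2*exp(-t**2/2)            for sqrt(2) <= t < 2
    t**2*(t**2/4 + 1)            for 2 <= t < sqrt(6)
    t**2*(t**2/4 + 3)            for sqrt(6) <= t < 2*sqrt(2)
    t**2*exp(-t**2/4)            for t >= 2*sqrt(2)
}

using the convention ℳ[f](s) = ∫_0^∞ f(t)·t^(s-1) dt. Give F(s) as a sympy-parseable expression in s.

remove the shared t-power first: t**4/16 on [0, sqrt(2)); exp(-t**2/2) on [sqrt(2), 2); t**2/4 + 1 on [2, sqrt(6)); …
the common scale on t comes off first: t**4 on [0, sqrt(2)/2); exp(-2*t**2) on [sqrt(2)/2, 1); t**2 + 1 on [1, sqrt(6)/2); …
remove the power substitution first: t**2 on [0, 1/2); exp(-2*t) on [1/2, 1); t + 1 on [1, 3/2); …
slice at sqrt(2), 2, sqrt(6), 2*sqrt(2), transform all 5 pieces, and sum them
segment [0, sqrt(2)) carries t**6/16; integrate it
piece [sqrt(2), 2): integrate t**2*exp(-t**2/2) against the kernel
[2, sqrt(6)) adds the kernel integral of t**2*(t**2/4 + 1)
∫ t**2*(t**2/4 + 3)·t^(s-1) over [sqrt(6), 2*sqrt(2))
segment [2*sqrt(2), ∞) carries t**2*exp(-t**2/4); integrate it

2**(s/2)*(4*2**(s/2)*(s + 2)*(s + 4)*(s + 6)*uppergamma(s/2 + 1, 2) - 16*2**(s/2)*(s + 2)*(s + 6) - 16*2**(s/2)*(s + 6) + 80*2**s*(s + 2)*(s + 6) + 96*2**s*(s + 6) - 24*3**(s/2)*(s + 2)*(s + 6) - 48*3**(s/2)*(s + 6) + 2*(s + 2)*(s + 4)*(s + 6)*uppergamma(s/2 + 1, 1) - 2*(s + 2)*(s + 4)*(s + 6)*uppergamma(s/2 + 1, 2) + (s + 2)*(s + 4))/(2*(s + 2)*(s + 4)*(s + 6))
  Re(s) > -6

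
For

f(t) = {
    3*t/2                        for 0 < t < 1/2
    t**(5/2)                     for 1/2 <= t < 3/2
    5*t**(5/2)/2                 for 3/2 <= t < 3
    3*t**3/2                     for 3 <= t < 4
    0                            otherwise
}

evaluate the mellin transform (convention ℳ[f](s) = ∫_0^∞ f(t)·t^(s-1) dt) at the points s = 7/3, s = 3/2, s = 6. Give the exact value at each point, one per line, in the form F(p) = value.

linearity at 1/2, 3/2, 3 turns ℳ[f](s) into 4 summed integrals
segment 0 to 1/2 holds 3*t/2; add its integral
[1/2, 3/2) adds the kernel integral of t**(5/2)
[3/2, 3) adds the kernel integral of 5*t**(5/2)/2
the [3, 4) slice contributes ∫ 3*t**3/2·t^(s-1) dt

F(7/3) = -2187*3**(1/3)/32 - 729*2**(1/6)*3**(5/6)/928 - 3*2**(1/6)/464 + 1215*3**(5/6)/29 + 92169*2**(2/3)/320
F(3/2) = -27*sqrt(3) + 3*sqrt(2)/40 + 84241/384
F(6) = -19683*sqrt(6)/8704 - sqrt(2)/4352 + 32805*sqrt(3)/17 + 217245065/5376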